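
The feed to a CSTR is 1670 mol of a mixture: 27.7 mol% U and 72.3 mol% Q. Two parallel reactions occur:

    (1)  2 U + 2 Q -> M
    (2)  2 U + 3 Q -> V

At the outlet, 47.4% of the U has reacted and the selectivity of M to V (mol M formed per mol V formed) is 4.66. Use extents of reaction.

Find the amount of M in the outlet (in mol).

Conversion of U: U consumed = 0.474 × 462.6 = 219.3 mol = 2ξ₁ + 2ξ₂.
Selectivity: 1ξ₁ / (1ξ₂) = 4.66 → ξ₁ = 4.66 ξ₂.
Substitute: (2·4.66 + 2) ξ₂ = 219.3 → ξ₂ = 19.37 mol, ξ₁ = 90.26 mol.
Outlet amounts (n = n₀ + Σ ν·ξ):
  U: 462.6 − 2(90.26) − 2(19.37) = 243.3
  Q: 1207 − 2(90.26) − 3(19.37) = 968.8
  M: 0 + 1(90.26) = 90.26
  V: 0 + 1(19.37) = 19.37

90.3 mol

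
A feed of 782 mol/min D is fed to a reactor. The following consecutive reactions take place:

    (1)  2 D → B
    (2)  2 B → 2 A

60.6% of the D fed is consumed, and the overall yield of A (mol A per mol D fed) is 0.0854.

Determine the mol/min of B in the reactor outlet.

170 mol/min

Conversion of D: D consumed = 2ξ₁ = 0.606 × 782 → ξ₁ = 236.9 mol/min.
Yield of A: 2ξ₂ / 782 = 0.0854 → ξ₂ = 33.39 mol/min.
Outlet amounts (n = n₀ + Σ ν·ξ):
  D: 782 − 2(236.9) = 308.1
  B: 0 + 1(236.9) − 2(33.39) = 170.2
  A: 0 + 2(33.39) = 66.78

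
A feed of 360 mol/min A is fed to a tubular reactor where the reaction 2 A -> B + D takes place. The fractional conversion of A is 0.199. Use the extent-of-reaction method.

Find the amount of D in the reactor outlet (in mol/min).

A reacted = 0.199 × 360 = 71.64 mol/min; ν_A = −2, so ξ = 71.64/2 = 35.82 mol/min.
Outlet amounts (n = n₀ + ν ξ):
  A: 360 − 2(35.82) = 288.4
  B: 0 + 1(35.82) = 35.82
  D: 0 + 1(35.82) = 35.82

35.8 mol/min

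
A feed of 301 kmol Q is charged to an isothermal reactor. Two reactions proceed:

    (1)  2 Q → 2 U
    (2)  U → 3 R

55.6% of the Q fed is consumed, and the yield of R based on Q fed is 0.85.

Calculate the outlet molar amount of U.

82.1 kmol

Conversion of Q: Q consumed = 2ξ₁ = 0.556 × 301 → ξ₁ = 83.68 kmol.
Yield of R: 3ξ₂ / 301 = 0.85 → ξ₂ = 85.28 kmol.
Outlet amounts (n = n₀ + Σ ν·ξ):
  Q: 301 − 2(83.68) = 133.6
  U: 0 + 2(83.68) − 1(85.28) = 82.07
  R: 0 + 3(85.28) = 255.8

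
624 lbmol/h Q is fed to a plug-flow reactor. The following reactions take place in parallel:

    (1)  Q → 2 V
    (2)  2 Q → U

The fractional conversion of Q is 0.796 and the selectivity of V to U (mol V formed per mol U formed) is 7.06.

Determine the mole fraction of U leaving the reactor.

0.106

Conversion of Q: Q consumed = 0.796 × 624 = 496.7 lbmol/h = 1ξ₁ + 2ξ₂.
Selectivity: 2ξ₁ / (1ξ₂) = 7.06 → ξ₁ = 3.53 ξ₂.
Substitute: (1·3.53 + 2) ξ₂ = 496.7 → ξ₂ = 89.82 lbmol/h, ξ₁ = 317.1 lbmol/h.
Outlet amounts (n = n₀ + Σ ν·ξ):
  Q: 624 − 1(317.1) − 2(89.82) = 127.3
  V: 0 + 2(317.1) = 634.1
  U: 0 + 1(89.82) = 89.82
Total out = 851.2 lbmol/h; y_U = 89.82 / 851.2 = 0.1055.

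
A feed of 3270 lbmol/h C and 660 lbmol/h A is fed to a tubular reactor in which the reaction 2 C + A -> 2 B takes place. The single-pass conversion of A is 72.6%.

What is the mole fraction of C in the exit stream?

A reacted = 0.726 × 660 = 479.2 lbmol/h; ν_A = −1, so ξ = 479.2/1 = 479.2 lbmol/h.
Outlet amounts (n = n₀ + ν ξ):
  C: 3270 − 2(479.2) = 2312
  A: 660 − 1(479.2) = 180.8
  B: 0 + 2(479.2) = 958.3
Total out = 3451 lbmol/h; y_C = 2312 / 3451 = 0.6699.

0.67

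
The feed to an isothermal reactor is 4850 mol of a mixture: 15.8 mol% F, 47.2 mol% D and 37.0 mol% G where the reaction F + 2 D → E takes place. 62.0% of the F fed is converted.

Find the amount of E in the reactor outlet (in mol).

475 mol

F reacted = 0.62 × 766.3 = 475.1 mol; ν_F = −1, so ξ = 475.1/1 = 475.1 mol.
Outlet amounts (n = n₀ + ν ξ):
  F: 766.3 − 1(475.1) = 291.2
  D: 2289 − 2(475.1) = 1339
  E: 0 + 1(475.1) = 475.1
  G: 1794 (inert)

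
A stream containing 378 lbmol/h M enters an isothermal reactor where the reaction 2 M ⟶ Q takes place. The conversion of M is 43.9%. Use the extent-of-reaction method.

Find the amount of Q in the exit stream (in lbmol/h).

83 lbmol/h

M reacted = 0.439 × 378 = 165.9 lbmol/h; ν_M = −2, so ξ = 165.9/2 = 82.97 lbmol/h.
Outlet amounts (n = n₀ + ν ξ):
  M: 378 − 2(82.97) = 212.1
  Q: 0 + 1(82.97) = 82.97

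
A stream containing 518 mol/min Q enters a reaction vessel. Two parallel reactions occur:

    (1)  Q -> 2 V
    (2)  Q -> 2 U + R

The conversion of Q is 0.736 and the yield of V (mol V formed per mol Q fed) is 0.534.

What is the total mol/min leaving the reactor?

Yield of V: 2ξ₁ / 518 = 0.534 → ξ₁ = 138.3 mol/min.
Conversion of Q: 1ξ₁ + 1ξ₂ = 0.736 × 518 = 381.2 → ξ₂ = 242.9 mol/min.
Outlet amounts (n = n₀ + Σ ν·ξ):
  Q: 518 − 1(138.3) − 1(242.9) = 136.8
  V: 0 + 2(138.3) = 276.6
  U: 0 + 2(242.9) = 485.9
  R: 0 + 1(242.9) = 242.9
Total out = 136.8 + 276.6 + 485.9 + 242.9 = 1142 mol/min.

1140 mol/min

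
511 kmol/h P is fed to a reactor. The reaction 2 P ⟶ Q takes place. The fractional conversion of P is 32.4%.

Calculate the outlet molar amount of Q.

82.8 kmol/h

P reacted = 0.324 × 511 = 165.6 kmol/h; ν_P = −2, so ξ = 165.6/2 = 82.78 kmol/h.
Outlet amounts (n = n₀ + ν ξ):
  P: 511 − 2(82.78) = 345.4
  Q: 0 + 1(82.78) = 82.78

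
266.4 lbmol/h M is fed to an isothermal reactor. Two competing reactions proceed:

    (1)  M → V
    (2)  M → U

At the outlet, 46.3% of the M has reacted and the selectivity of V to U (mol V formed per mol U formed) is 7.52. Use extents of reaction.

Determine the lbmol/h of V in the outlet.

109 lbmol/h

Conversion of M: M consumed = 0.463 × 266.4 = 123.3 lbmol/h = 1ξ₁ + 1ξ₂.
Selectivity: 1ξ₁ / (1ξ₂) = 7.52 → ξ₁ = 7.52 ξ₂.
Substitute: (1·7.52 + 1) ξ₂ = 123.3 → ξ₂ = 14.48 lbmol/h, ξ₁ = 108.9 lbmol/h.
Outlet amounts (n = n₀ + Σ ν·ξ):
  M: 266.4 − 1(108.9) − 1(14.48) = 143.1
  V: 0 + 1(108.9) = 108.9
  U: 0 + 1(14.48) = 14.48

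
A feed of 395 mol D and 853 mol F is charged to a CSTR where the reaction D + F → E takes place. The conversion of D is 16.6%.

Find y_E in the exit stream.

0.0555

D reacted = 0.166 × 395 = 65.57 mol; ν_D = −1, so ξ = 65.57/1 = 65.57 mol.
Outlet amounts (n = n₀ + ν ξ):
  D: 395 − 1(65.57) = 329.4
  F: 853 − 1(65.57) = 787.4
  E: 0 + 1(65.57) = 65.57
Total out = 1182 mol; y_E = 65.57 / 1182 = 0.05545.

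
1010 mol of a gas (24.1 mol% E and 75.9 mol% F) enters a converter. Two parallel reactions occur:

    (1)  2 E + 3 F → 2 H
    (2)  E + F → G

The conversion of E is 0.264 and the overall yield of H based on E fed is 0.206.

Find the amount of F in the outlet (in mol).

677 mol

Yield of H: 2ξ₁ / 243.4 = 0.206 → ξ₁ = 25.07 mol.
Conversion of E: 2ξ₁ + 1ξ₂ = 0.264 × 243.4 = 64.26 → ξ₂ = 14.12 mol.
Outlet amounts (n = n₀ + Σ ν·ξ):
  E: 243.4 − 2(25.07) − 1(14.12) = 179.1
  F: 766.6 − 3(25.07) − 1(14.12) = 677.3
  H: 0 + 2(25.07) = 50.14
  G: 0 + 1(14.12) = 14.12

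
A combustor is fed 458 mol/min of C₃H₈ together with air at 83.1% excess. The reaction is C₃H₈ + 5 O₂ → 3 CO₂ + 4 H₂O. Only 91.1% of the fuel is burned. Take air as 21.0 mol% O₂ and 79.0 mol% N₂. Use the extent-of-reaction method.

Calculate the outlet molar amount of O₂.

Stoichiometric O₂ = 5 × 458 = 2290 mol/min; O₂ fed = 2290 × 1.831 = 4193 mol/min.
N₂ fed = 4193 × 79/21 = 15770 mol/min.
Fuel reacted = 0.911 × 458 → ξ = 417.2 mol/min.
Outlet (n = n₀ + ν ξ):
  C₃H₈: 458 − 1(417.2) = 40.76
  O₂: 4193 − 5(417.2) = 2107
  N₂: 15770 (inert)
  CO₂: 0 + 3(417.2) = 1252
  H₂O: 0 + 4(417.2) = 1669

2110 mol/min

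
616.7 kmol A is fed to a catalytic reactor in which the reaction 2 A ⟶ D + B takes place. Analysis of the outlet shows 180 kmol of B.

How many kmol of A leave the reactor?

257 kmol

For B: n = n₀ + 1ξ → 180 = 0 + 1ξ, giving ξ = 180 kmol.
Outlet amounts (n = n₀ + ν ξ):
  A: 616.7 − 2(180) = 256.7
  D: 0 + 1(180) = 180
  B: 0 + 1(180) = 180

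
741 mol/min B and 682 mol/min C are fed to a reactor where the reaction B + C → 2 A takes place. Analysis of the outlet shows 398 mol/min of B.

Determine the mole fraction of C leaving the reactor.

0.238

For B: n = n₀ − 1ξ → 398 = 741 − 1ξ, giving ξ = 343 mol/min.
Outlet amounts (n = n₀ + ν ξ):
  B: 741 − 1(343) = 398
  C: 682 − 1(343) = 339
  A: 0 + 2(343) = 686
Total out = 1423 mol/min; y_C = 339 / 1423 = 0.2382.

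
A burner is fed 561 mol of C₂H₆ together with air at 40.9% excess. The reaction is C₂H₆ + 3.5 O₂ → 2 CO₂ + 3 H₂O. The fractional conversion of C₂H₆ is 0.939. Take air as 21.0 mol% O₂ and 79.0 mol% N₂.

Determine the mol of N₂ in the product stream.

Stoichiometric O₂ = 3.5 × 561 = 1964 mol; O₂ fed = 1964 × 1.409 = 2767 mol.
N₂ fed = 2767 × 79/21 = 10410 mol.
Fuel reacted = 0.939 × 561 → ξ = 526.8 mol.
Outlet (n = n₀ + ν ξ):
  C₂H₆: 561 − 1(526.8) = 34.22
  O₂: 2767 − 3.5(526.8) = 922.8
  N₂: 10410 (inert)
  CO₂: 0 + 2(526.8) = 1054
  H₂O: 0 + 3(526.8) = 1580

10400 mol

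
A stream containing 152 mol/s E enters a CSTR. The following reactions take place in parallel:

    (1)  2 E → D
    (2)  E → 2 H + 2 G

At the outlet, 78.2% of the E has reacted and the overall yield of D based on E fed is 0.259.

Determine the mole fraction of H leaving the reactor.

0.344

Yield of D: 1ξ₁ / 152 = 0.259 → ξ₁ = 39.37 mol/s.
Conversion of E: 2ξ₁ + 1ξ₂ = 0.782 × 152 = 118.9 → ξ₂ = 40.13 mol/s.
Outlet amounts (n = n₀ + Σ ν·ξ):
  E: 152 − 2(39.37) − 1(40.13) = 33.14
  D: 0 + 1(39.37) = 39.37
  H: 0 + 2(40.13) = 80.26
  G: 0 + 2(40.13) = 80.26
Total out = 233 mol/s; y_H = 80.26 / 233 = 0.3444.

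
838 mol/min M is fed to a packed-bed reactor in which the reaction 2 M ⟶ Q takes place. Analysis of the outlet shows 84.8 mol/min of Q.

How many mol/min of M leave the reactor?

668 mol/min

For Q: n = n₀ + 1ξ → 84.8 = 0 + 1ξ, giving ξ = 84.8 mol/min.
Outlet amounts (n = n₀ + ν ξ):
  M: 838 − 2(84.8) = 668.4
  Q: 0 + 1(84.8) = 84.8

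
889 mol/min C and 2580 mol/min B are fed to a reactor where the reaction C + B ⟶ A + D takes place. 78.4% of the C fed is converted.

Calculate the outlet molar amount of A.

697 mol/min

C reacted = 0.784 × 889 = 697 mol/min; ν_C = −1, so ξ = 697/1 = 697 mol/min.
Outlet amounts (n = n₀ + ν ξ):
  C: 889 − 1(697) = 192
  B: 2580 − 1(697) = 1883
  A: 0 + 1(697) = 697
  D: 0 + 1(697) = 697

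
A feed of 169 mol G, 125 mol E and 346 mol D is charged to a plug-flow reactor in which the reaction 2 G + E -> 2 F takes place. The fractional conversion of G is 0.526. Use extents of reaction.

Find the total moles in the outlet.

G reacted = 0.526 × 169 = 88.89 mol; ν_G = −2, so ξ = 88.89/2 = 44.45 mol.
Outlet amounts (n = n₀ + ν ξ):
  G: 169 − 2(44.45) = 80.11
  E: 125 − 1(44.45) = 80.55
  F: 0 + 2(44.45) = 88.89
  D: 346 (inert)
Total out = 80.11 + 80.55 + 88.89 + 346 = 595.6 mol.

596 mol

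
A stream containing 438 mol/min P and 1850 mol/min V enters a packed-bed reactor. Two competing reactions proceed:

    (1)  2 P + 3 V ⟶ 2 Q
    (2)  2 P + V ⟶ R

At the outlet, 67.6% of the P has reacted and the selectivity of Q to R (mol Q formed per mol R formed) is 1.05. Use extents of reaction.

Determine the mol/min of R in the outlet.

Conversion of P: P consumed = 0.676 × 438 = 296.1 mol/min = 2ξ₁ + 2ξ₂.
Selectivity: 2ξ₁ / (1ξ₂) = 1.05 → ξ₁ = 0.525 ξ₂.
Substitute: (2·0.525 + 2) ξ₂ = 296.1 → ξ₂ = 97.08 mol/min, ξ₁ = 50.97 mol/min.
Outlet amounts (n = n₀ + Σ ν·ξ):
  P: 438 − 2(50.97) − 2(97.08) = 141.9
  V: 1850 − 3(50.97) − 1(97.08) = 1600
  Q: 0 + 2(50.97) = 101.9
  R: 0 + 1(97.08) = 97.08

97.1 mol/min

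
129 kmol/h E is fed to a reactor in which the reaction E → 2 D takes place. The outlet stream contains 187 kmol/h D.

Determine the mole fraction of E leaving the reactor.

For D: n = n₀ + 2ξ → 187 = 0 + 2ξ, giving ξ = 93.5 kmol/h.
Outlet amounts (n = n₀ + ν ξ):
  E: 129 − 1(93.5) = 35.5
  D: 0 + 2(93.5) = 187
Total out = 222.5 kmol/h; y_E = 35.5 / 222.5 = 0.1596.

0.16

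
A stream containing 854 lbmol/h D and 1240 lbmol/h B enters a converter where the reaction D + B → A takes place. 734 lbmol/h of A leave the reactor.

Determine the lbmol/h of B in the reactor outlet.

For A: n = n₀ + 1ξ → 734 = 0 + 1ξ, giving ξ = 734 lbmol/h.
Outlet amounts (n = n₀ + ν ξ):
  D: 854 − 1(734) = 120
  B: 1240 − 1(734) = 506
  A: 0 + 1(734) = 734

506 lbmol/h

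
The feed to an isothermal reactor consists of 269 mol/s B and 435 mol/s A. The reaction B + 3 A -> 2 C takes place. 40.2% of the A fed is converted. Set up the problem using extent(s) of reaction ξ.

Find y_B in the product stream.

0.359

A reacted = 0.402 × 435 = 174.9 mol/s; ν_A = −3, so ξ = 174.9/3 = 58.29 mol/s.
Outlet amounts (n = n₀ + ν ξ):
  B: 269 − 1(58.29) = 210.7
  A: 435 − 3(58.29) = 260.1
  C: 0 + 2(58.29) = 116.6
Total out = 587.4 mol/s; y_B = 210.7 / 587.4 = 0.3587.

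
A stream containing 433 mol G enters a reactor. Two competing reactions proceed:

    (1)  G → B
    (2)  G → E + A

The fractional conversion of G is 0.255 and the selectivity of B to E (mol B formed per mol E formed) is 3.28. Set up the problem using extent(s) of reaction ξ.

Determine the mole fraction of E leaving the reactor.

0.0562

Conversion of G: G consumed = 0.255 × 433 = 110.4 mol = 1ξ₁ + 1ξ₂.
Selectivity: 1ξ₁ / (1ξ₂) = 3.28 → ξ₁ = 3.28 ξ₂.
Substitute: (1·3.28 + 1) ξ₂ = 110.4 → ξ₂ = 25.8 mol, ξ₁ = 84.62 mol.
Outlet amounts (n = n₀ + Σ ν·ξ):
  G: 433 − 1(84.62) − 1(25.8) = 322.6
  B: 0 + 1(84.62) = 84.62
  E: 0 + 1(25.8) = 25.8
  A: 0 + 1(25.8) = 25.8
Total out = 458.8 mol; y_E = 25.8 / 458.8 = 0.05623.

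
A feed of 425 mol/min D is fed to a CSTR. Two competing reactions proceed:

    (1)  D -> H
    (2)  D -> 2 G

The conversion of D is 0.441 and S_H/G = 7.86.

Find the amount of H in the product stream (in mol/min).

176 mol/min

Conversion of D: D consumed = 0.441 × 425 = 187.4 mol/min = 1ξ₁ + 1ξ₂.
Selectivity: 1ξ₁ / (2ξ₂) = 7.86 → ξ₁ = 15.72 ξ₂.
Substitute: (1·15.72 + 1) ξ₂ = 187.4 → ξ₂ = 11.21 mol/min, ξ₁ = 176.2 mol/min.
Outlet amounts (n = n₀ + Σ ν·ξ):
  D: 425 − 1(176.2) − 1(11.21) = 237.6
  H: 0 + 1(176.2) = 176.2
  G: 0 + 2(11.21) = 22.42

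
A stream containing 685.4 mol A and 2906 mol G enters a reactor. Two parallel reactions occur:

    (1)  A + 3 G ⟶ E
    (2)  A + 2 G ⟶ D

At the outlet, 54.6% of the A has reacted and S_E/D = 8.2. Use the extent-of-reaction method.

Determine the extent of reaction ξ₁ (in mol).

Conversion of A: A consumed = 0.546 × 685.4 = 374.2 mol = 1ξ₁ + 1ξ₂.
Selectivity: 1ξ₁ / (1ξ₂) = 8.2 → ξ₁ = 8.2 ξ₂.
Substitute: (1·8.2 + 1) ξ₂ = 374.2 → ξ₂ = 40.68 mol, ξ₁ = 333.6 mol.
Outlet amounts (n = n₀ + Σ ν·ξ):
  A: 685.4 − 1(333.6) − 1(40.68) = 311.2
  G: 2906 − 3(333.6) − 2(40.68) = 1824
  E: 0 + 1(333.6) = 333.6
  D: 0 + 1(40.68) = 40.68

ξ₁ = 334 mol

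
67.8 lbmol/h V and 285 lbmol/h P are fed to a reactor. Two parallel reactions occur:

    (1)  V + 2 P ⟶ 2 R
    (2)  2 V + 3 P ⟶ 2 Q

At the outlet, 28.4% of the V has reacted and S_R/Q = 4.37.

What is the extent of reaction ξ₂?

Conversion of V: V consumed = 0.284 × 67.8 = 19.26 lbmol/h = 1ξ₁ + 2ξ₂.
Selectivity: 2ξ₁ / (2ξ₂) = 4.37 → ξ₁ = 4.37 ξ₂.
Substitute: (1·4.37 + 2) ξ₂ = 19.26 → ξ₂ = 3.023 lbmol/h, ξ₁ = 13.21 lbmol/h.
Outlet amounts (n = n₀ + Σ ν·ξ):
  V: 67.8 − 1(13.21) − 2(3.023) = 48.54
  P: 285 − 2(13.21) − 3(3.023) = 249.5
  R: 0 + 2(13.21) = 26.42
  Q: 0 + 2(3.023) = 6.046

ξ₂ = 3.02 lbmol/h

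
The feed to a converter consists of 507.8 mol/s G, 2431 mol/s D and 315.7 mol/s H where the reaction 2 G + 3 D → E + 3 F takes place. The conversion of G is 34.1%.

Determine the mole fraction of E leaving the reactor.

0.0273

G reacted = 0.341 × 507.8 = 173.2 mol/s; ν_G = −2, so ξ = 173.2/2 = 86.58 mol/s.
Outlet amounts (n = n₀ + ν ξ):
  G: 507.8 − 2(86.58) = 334.6
  D: 2431 − 3(86.58) = 2171
  E: 0 + 1(86.58) = 86.58
  F: 0 + 3(86.58) = 259.7
  H: 315.7 (inert)
Total out = 3168 mol/s; y_E = 86.58 / 3168 = 0.02733.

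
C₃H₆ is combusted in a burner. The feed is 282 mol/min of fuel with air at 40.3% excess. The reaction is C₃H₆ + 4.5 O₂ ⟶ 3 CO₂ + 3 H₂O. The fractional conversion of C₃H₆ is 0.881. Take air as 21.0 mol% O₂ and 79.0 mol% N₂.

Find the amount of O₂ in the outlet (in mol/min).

662 mol/min

Stoichiometric O₂ = 4.5 × 282 = 1269 mol/min; O₂ fed = 1269 × 1.403 = 1780 mol/min.
N₂ fed = 1780 × 79/21 = 6698 mol/min.
Fuel reacted = 0.881 × 282 → ξ = 248.4 mol/min.
Outlet (n = n₀ + ν ξ):
  C₃H₆: 282 − 1(248.4) = 33.56
  O₂: 1780 − 4.5(248.4) = 662.4
  N₂: 6698 (inert)
  CO₂: 0 + 3(248.4) = 745.3
  H₂O: 0 + 3(248.4) = 745.3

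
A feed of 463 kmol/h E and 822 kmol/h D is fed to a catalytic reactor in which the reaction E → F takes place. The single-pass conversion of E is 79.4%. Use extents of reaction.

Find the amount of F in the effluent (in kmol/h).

368 kmol/h

E reacted = 0.794 × 463 = 367.6 kmol/h; ν_E = −1, so ξ = 367.6/1 = 367.6 kmol/h.
Outlet amounts (n = n₀ + ν ξ):
  E: 463 − 1(367.6) = 95.38
  F: 0 + 1(367.6) = 367.6
  D: 822 (inert)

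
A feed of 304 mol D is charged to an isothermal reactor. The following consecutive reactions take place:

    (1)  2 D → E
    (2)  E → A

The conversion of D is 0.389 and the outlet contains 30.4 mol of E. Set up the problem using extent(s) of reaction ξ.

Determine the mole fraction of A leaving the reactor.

0.117

Conversion of D: D consumed = 2ξ₁ = 0.389 × 304 → ξ₁ = 59.13 mol.
E balance: n_E = 0 + 1ξ₁ − 1ξ₂ = 30.4 → ξ₂ = (1·59.13 − 30.4)/1 = 28.73 mol.
Outlet amounts (n = n₀ + Σ ν·ξ):
  D: 304 − 2(59.13) = 185.7
  E: 0 + 1(59.13) − 1(28.73) = 30.4
  A: 0 + 1(28.73) = 28.73
Total out = 244.9 mol; y_A = 28.73 / 244.9 = 0.1173.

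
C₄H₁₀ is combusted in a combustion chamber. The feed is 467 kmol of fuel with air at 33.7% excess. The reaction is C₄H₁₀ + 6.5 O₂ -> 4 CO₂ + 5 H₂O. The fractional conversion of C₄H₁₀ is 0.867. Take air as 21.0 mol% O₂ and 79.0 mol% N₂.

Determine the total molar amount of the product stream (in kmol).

Stoichiometric O₂ = 6.5 × 467 = 3036 kmol; O₂ fed = 3036 × 1.337 = 4058 kmol.
N₂ fed = 4058 × 79/21 = 15270 kmol.
Fuel reacted = 0.867 × 467 → ξ = 404.9 kmol.
Outlet (n = n₀ + ν ξ):
  C₄H₁₀: 467 − 1(404.9) = 62.11
  O₂: 4058 − 6.5(404.9) = 1427
  N₂: 15270 (inert)
  CO₂: 0 + 4(404.9) = 1620
  H₂O: 0 + 5(404.9) = 2024
Total out = 62.11 + 1427 + 15270 + 1620 + 2024 = 20400 kmol.

20400 kmol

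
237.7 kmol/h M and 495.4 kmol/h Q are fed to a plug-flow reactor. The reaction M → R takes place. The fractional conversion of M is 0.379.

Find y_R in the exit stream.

M reacted = 0.379 × 237.7 = 90.09 kmol/h; ν_M = −1, so ξ = 90.09/1 = 90.09 kmol/h.
Outlet amounts (n = n₀ + ν ξ):
  M: 237.7 − 1(90.09) = 147.6
  R: 0 + 1(90.09) = 90.09
  Q: 495.4 (inert)
Total out = 733.1 kmol/h; y_R = 90.09 / 733.1 = 0.1229.

0.123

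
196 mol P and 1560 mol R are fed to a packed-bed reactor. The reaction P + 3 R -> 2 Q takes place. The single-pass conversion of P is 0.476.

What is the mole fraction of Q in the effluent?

P reacted = 0.476 × 196 = 93.3 mol; ν_P = −1, so ξ = 93.3/1 = 93.3 mol.
Outlet amounts (n = n₀ + ν ξ):
  P: 196 − 1(93.3) = 102.7
  R: 1560 − 3(93.3) = 1280
  Q: 0 + 2(93.3) = 186.6
Total out = 1569 mol; y_Q = 186.6 / 1569 = 0.1189.

0.119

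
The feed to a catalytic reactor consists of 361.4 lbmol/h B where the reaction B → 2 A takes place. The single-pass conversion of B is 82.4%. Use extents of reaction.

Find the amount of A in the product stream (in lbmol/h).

B reacted = 0.824 × 361.4 = 297.8 lbmol/h; ν_B = −1, so ξ = 297.8/1 = 297.8 lbmol/h.
Outlet amounts (n = n₀ + ν ξ):
  B: 361.4 − 1(297.8) = 63.61
  A: 0 + 2(297.8) = 595.6

596 lbmol/h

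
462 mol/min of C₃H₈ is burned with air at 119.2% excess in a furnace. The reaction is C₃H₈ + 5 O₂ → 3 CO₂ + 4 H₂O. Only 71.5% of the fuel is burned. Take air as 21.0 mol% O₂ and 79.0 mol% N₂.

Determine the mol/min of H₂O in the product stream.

Stoichiometric O₂ = 5 × 462 = 2310 mol/min; O₂ fed = 2310 × 2.192 = 5064 mol/min.
N₂ fed = 5064 × 79/21 = 19050 mol/min.
Fuel reacted = 0.715 × 462 → ξ = 330.3 mol/min.
Outlet (n = n₀ + ν ξ):
  C₃H₈: 462 − 1(330.3) = 131.7
  O₂: 5064 − 5(330.3) = 3412
  N₂: 19050 (inert)
  CO₂: 0 + 3(330.3) = 991
  H₂O: 0 + 4(330.3) = 1321

1320 mol/min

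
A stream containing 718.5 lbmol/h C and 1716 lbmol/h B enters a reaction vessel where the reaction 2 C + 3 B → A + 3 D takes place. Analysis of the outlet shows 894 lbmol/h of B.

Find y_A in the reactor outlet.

For B: n = n₀ − 3ξ → 894 = 1716 − 3ξ, giving ξ = 274 lbmol/h.
Outlet amounts (n = n₀ + ν ξ):
  C: 718.5 − 2(274) = 170.5
  B: 1716 − 3(274) = 894
  A: 0 + 1(274) = 274
  D: 0 + 3(274) = 822
Total out = 2160 lbmol/h; y_A = 274 / 2160 = 0.1268.

0.127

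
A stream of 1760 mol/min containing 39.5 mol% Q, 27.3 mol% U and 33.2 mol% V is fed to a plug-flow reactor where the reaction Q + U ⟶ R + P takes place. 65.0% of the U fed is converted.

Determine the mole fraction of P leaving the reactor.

0.177

U reacted = 0.65 × 480.5 = 312.3 mol/min; ν_U = −1, so ξ = 312.3/1 = 312.3 mol/min.
Outlet amounts (n = n₀ + ν ξ):
  Q: 695.2 − 1(312.3) = 382.9
  U: 480.5 − 1(312.3) = 168.2
  R: 0 + 1(312.3) = 312.3
  P: 0 + 1(312.3) = 312.3
  V: 584.3 (inert)
Total out = 1760 mol/min; y_P = 312.3 / 1760 = 0.1774.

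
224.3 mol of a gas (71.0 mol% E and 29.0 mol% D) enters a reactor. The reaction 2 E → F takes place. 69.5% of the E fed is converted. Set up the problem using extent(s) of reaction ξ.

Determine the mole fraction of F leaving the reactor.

0.328

E reacted = 0.695 × 159.3 = 110.7 mol; ν_E = −2, so ξ = 110.7/2 = 55.34 mol.
Outlet amounts (n = n₀ + ν ξ):
  E: 159.3 − 2(55.34) = 48.57
  F: 0 + 1(55.34) = 55.34
  D: 65.05 (inert)
Total out = 169 mol; y_F = 55.34 / 169 = 0.3275.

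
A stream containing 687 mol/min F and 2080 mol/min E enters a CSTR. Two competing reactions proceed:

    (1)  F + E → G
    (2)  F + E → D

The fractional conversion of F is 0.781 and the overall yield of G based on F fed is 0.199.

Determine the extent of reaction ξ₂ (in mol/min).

ξ₂ = 400 mol/min

Yield of G: 1ξ₁ / 687 = 0.199 → ξ₁ = 136.7 mol/min.
Conversion of F: 1ξ₁ + 1ξ₂ = 0.781 × 687 = 536.5 → ξ₂ = 399.8 mol/min.
Outlet amounts (n = n₀ + Σ ν·ξ):
  F: 687 − 1(136.7) − 1(399.8) = 150.5
  E: 2080 − 1(136.7) − 1(399.8) = 1543
  G: 0 + 1(136.7) = 136.7
  D: 0 + 1(399.8) = 399.8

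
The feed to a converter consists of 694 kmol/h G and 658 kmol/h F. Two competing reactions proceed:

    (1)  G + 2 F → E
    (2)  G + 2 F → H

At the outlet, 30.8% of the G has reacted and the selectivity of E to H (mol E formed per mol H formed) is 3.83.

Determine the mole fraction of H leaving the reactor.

Conversion of G: G consumed = 0.308 × 694 = 213.8 kmol/h = 1ξ₁ + 1ξ₂.
Selectivity: 1ξ₁ / (1ξ₂) = 3.83 → ξ₁ = 3.83 ξ₂.
Substitute: (1·3.83 + 1) ξ₂ = 213.8 → ξ₂ = 44.26 kmol/h, ξ₁ = 169.5 kmol/h.
Outlet amounts (n = n₀ + Σ ν·ξ):
  G: 694 − 1(169.5) − 1(44.26) = 480.2
  F: 658 − 2(169.5) − 2(44.26) = 230.5
  E: 0 + 1(169.5) = 169.5
  H: 0 + 1(44.26) = 44.26
Total out = 924.5 kmol/h; y_H = 44.26 / 924.5 = 0.04787.

0.0479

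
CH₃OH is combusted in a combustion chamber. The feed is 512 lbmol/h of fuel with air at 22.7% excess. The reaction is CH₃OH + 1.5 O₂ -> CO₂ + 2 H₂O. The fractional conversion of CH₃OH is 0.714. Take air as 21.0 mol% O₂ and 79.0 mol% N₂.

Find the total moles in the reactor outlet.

Stoichiometric O₂ = 1.5 × 512 = 768 lbmol/h; O₂ fed = 768 × 1.227 = 942.3 lbmol/h.
N₂ fed = 942.3 × 79/21 = 3545 lbmol/h.
Fuel reacted = 0.714 × 512 → ξ = 365.6 lbmol/h.
Outlet (n = n₀ + ν ξ):
  CH₃OH: 512 − 1(365.6) = 146.4
  O₂: 942.3 − 1.5(365.6) = 394
  N₂: 3545 (inert)
  CO₂: 0 + 1(365.6) = 365.6
  H₂O: 0 + 2(365.6) = 731.1
Total out = 146.4 + 394 + 3545 + 365.6 + 731.1 = 5182 lbmol/h.

5180 lbmol/h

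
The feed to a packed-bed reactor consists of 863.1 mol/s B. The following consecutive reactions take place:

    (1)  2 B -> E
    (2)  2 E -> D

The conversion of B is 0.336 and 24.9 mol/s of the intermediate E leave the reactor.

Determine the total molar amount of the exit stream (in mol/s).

658 mol/s

Conversion of B: B consumed = 2ξ₁ = 0.336 × 863.1 → ξ₁ = 145 mol/s.
E balance: n_E = 0 + 1ξ₁ − 2ξ₂ = 24.9 → ξ₂ = (1·145 − 24.9)/2 = 60.05 mol/s.
Outlet amounts (n = n₀ + Σ ν·ξ):
  B: 863.1 − 2(145) = 573.1
  E: 0 + 1(145) − 2(60.05) = 24.9
  D: 0 + 1(60.05) = 60.05
Total out = 573.1 + 24.9 + 60.05 = 658 mol/s.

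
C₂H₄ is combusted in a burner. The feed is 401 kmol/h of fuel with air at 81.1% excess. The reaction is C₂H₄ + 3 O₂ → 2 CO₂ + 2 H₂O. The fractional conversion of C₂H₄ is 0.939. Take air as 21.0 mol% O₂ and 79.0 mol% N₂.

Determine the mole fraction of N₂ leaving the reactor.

0.761

Stoichiometric O₂ = 3 × 401 = 1203 kmol/h; O₂ fed = 1203 × 1.811 = 2179 kmol/h.
N₂ fed = 2179 × 79/21 = 8196 kmol/h.
Fuel reacted = 0.939 × 401 → ξ = 376.5 kmol/h.
Outlet (n = n₀ + ν ξ):
  C₂H₄: 401 − 1(376.5) = 24.46
  O₂: 2179 − 3(376.5) = 1049
  N₂: 8196 (inert)
  CO₂: 0 + 2(376.5) = 753.1
  H₂O: 0 + 2(376.5) = 753.1
Total out = 10780 kmol/h; y_N₂ = 8196 / 10780 = 0.7606.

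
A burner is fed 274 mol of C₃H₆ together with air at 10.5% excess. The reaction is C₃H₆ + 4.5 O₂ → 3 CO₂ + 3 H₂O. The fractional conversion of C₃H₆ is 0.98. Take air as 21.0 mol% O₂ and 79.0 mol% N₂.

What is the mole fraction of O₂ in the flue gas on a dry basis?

0.0253

Stoichiometric O₂ = 4.5 × 274 = 1233 mol; O₂ fed = 1233 × 1.105 = 1362 mol.
N₂ fed = 1362 × 79/21 = 5125 mol.
Fuel reacted = 0.98 × 274 → ξ = 268.5 mol.
Outlet (n = n₀ + ν ξ):
  C₃H₆: 274 − 1(268.5) = 5.48
  O₂: 1362 − 4.5(268.5) = 154.1
  N₂: 5125 (inert)
  CO₂: 0 + 3(268.5) = 805.6
  H₂O: 0 + 3(268.5) = 805.6
Dry total = 6091 mol; y_O₂ (dry) = 154.1 / 6091 = 0.02531.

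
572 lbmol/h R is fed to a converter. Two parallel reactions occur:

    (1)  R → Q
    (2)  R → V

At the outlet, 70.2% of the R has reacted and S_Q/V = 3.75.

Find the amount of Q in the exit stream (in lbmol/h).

Conversion of R: R consumed = 0.702 × 572 = 401.5 lbmol/h = 1ξ₁ + 1ξ₂.
Selectivity: 1ξ₁ / (1ξ₂) = 3.75 → ξ₁ = 3.75 ξ₂.
Substitute: (1·3.75 + 1) ξ₂ = 401.5 → ξ₂ = 84.54 lbmol/h, ξ₁ = 317 lbmol/h.
Outlet amounts (n = n₀ + Σ ν·ξ):
  R: 572 − 1(317) − 1(84.54) = 170.5
  Q: 0 + 1(317) = 317
  V: 0 + 1(84.54) = 84.54

317 lbmol/h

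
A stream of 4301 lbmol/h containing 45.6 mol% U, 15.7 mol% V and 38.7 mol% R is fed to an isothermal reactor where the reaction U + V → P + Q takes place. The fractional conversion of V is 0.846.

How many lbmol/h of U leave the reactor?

1390 lbmol/h

V reacted = 0.846 × 675.3 = 571.3 lbmol/h; ν_V = −1, so ξ = 571.3/1 = 571.3 lbmol/h.
Outlet amounts (n = n₀ + ν ξ):
  U: 1961 − 1(571.3) = 1390
  V: 675.3 − 1(571.3) = 104
  P: 0 + 1(571.3) = 571.3
  Q: 0 + 1(571.3) = 571.3
  R: 1664 (inert)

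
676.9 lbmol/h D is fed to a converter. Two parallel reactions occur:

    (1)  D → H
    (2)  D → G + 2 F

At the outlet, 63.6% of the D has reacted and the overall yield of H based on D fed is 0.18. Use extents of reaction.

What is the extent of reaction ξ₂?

Yield of H: 1ξ₁ / 676.9 = 0.18 → ξ₁ = 121.8 lbmol/h.
Conversion of D: 1ξ₁ + 1ξ₂ = 0.636 × 676.9 = 430.5 → ξ₂ = 308.7 lbmol/h.
Outlet amounts (n = n₀ + Σ ν·ξ):
  D: 676.9 − 1(121.8) − 1(308.7) = 246.4
  H: 0 + 1(121.8) = 121.8
  G: 0 + 1(308.7) = 308.7
  F: 0 + 2(308.7) = 617.3

ξ₂ = 309 lbmol/h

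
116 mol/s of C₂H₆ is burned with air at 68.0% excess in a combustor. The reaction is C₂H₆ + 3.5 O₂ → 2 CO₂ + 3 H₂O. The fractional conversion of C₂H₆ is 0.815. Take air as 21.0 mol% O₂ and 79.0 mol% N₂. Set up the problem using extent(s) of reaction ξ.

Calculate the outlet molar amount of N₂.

Stoichiometric O₂ = 3.5 × 116 = 406 mol/s; O₂ fed = 406 × 1.680 = 682.1 mol/s.
N₂ fed = 682.1 × 79/21 = 2566 mol/s.
Fuel reacted = 0.815 × 116 → ξ = 94.54 mol/s.
Outlet (n = n₀ + ν ξ):
  C₂H₆: 116 − 1(94.54) = 21.46
  O₂: 682.1 − 3.5(94.54) = 351.2
  N₂: 2566 (inert)
  CO₂: 0 + 2(94.54) = 189.1
  H₂O: 0 + 3(94.54) = 283.6

2570 mol/s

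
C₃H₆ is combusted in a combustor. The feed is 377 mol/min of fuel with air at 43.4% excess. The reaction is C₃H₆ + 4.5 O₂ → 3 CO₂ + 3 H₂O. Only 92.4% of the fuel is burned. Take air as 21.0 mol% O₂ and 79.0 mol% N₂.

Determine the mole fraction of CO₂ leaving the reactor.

0.0861

Stoichiometric O₂ = 4.5 × 377 = 1696 mol/min; O₂ fed = 1696 × 1.434 = 2433 mol/min.
N₂ fed = 2433 × 79/21 = 9152 mol/min.
Fuel reacted = 0.924 × 377 → ξ = 348.3 mol/min.
Outlet (n = n₀ + ν ξ):
  C₃H₆: 377 − 1(348.3) = 28.65
  O₂: 2433 − 4.5(348.3) = 865.2
  N₂: 9152 (inert)
  CO₂: 0 + 3(348.3) = 1045
  H₂O: 0 + 3(348.3) = 1045
Total out = 12140 mol/min; y_CO₂ = 1045 / 12140 = 0.08611.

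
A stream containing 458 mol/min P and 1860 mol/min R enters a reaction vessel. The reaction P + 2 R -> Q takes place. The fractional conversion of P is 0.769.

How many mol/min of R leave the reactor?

1160 mol/min

P reacted = 0.769 × 458 = 352.2 mol/min; ν_P = −1, so ξ = 352.2/1 = 352.2 mol/min.
Outlet amounts (n = n₀ + ν ξ):
  P: 458 − 1(352.2) = 105.8
  R: 1860 − 2(352.2) = 1156
  Q: 0 + 1(352.2) = 352.2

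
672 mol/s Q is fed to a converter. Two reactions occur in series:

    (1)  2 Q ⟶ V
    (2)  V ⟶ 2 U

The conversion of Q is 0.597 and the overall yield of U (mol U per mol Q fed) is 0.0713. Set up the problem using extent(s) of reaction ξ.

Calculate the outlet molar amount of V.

177 mol/s

Conversion of Q: Q consumed = 2ξ₁ = 0.597 × 672 → ξ₁ = 200.6 mol/s.
Yield of U: 2ξ₂ / 672 = 0.0713 → ξ₂ = 23.96 mol/s.
Outlet amounts (n = n₀ + Σ ν·ξ):
  Q: 672 − 2(200.6) = 270.8
  V: 0 + 1(200.6) − 1(23.96) = 176.6
  U: 0 + 2(23.96) = 47.91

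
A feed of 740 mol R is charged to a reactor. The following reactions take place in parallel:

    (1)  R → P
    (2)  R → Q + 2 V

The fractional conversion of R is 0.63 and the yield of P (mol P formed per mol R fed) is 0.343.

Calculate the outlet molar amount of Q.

Yield of P: 1ξ₁ / 740 = 0.343 → ξ₁ = 253.8 mol.
Conversion of R: 1ξ₁ + 1ξ₂ = 0.63 × 740 = 466.2 → ξ₂ = 212.4 mol.
Outlet amounts (n = n₀ + Σ ν·ξ):
  R: 740 − 1(253.8) − 1(212.4) = 273.8
  P: 0 + 1(253.8) = 253.8
  Q: 0 + 1(212.4) = 212.4
  V: 0 + 2(212.4) = 424.8

212 mol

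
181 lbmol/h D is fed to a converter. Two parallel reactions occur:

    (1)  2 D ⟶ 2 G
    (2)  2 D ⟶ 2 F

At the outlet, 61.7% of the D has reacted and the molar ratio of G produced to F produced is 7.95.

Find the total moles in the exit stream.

Conversion of D: D consumed = 0.617 × 181 = 111.7 lbmol/h = 2ξ₁ + 2ξ₂.
Selectivity: 2ξ₁ / (2ξ₂) = 7.95 → ξ₁ = 7.95 ξ₂.
Substitute: (2·7.95 + 2) ξ₂ = 111.7 → ξ₂ = 6.239 lbmol/h, ξ₁ = 49.6 lbmol/h.
Outlet amounts (n = n₀ + Σ ν·ξ):
  D: 181 − 2(49.6) − 2(6.239) = 69.32
  G: 0 + 2(49.6) = 99.2
  F: 0 + 2(6.239) = 12.48
Total out = 69.32 + 99.2 + 12.48 = 181 lbmol/h.

181 lbmol/h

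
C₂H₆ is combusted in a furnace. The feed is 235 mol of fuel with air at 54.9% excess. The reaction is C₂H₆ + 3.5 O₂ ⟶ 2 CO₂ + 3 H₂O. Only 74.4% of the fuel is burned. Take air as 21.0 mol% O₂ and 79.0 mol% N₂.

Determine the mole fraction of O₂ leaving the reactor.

Stoichiometric O₂ = 3.5 × 235 = 822.5 mol; O₂ fed = 822.5 × 1.549 = 1274 mol.
N₂ fed = 1274 × 79/21 = 4793 mol.
Fuel reacted = 0.744 × 235 → ξ = 174.8 mol.
Outlet (n = n₀ + ν ξ):
  C₂H₆: 235 − 1(174.8) = 60.16
  O₂: 1274 − 3.5(174.8) = 662.1
  N₂: 4793 (inert)
  CO₂: 0 + 2(174.8) = 349.7
  H₂O: 0 + 3(174.8) = 524.5
Total out = 6389 mol; y_O₂ = 662.1 / 6389 = 0.1036.

0.104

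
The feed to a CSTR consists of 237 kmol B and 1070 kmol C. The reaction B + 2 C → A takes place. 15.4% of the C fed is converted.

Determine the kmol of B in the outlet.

155 kmol

C reacted = 0.154 × 1070 = 164.8 kmol; ν_C = −2, so ξ = 164.8/2 = 82.39 kmol.
Outlet amounts (n = n₀ + ν ξ):
  B: 237 − 1(82.39) = 154.6
  C: 1070 − 2(82.39) = 905.2
  A: 0 + 1(82.39) = 82.39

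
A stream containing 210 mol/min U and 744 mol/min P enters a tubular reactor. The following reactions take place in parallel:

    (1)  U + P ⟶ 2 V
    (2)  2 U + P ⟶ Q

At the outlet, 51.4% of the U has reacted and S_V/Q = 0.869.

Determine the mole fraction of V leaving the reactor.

Conversion of U: U consumed = 0.514 × 210 = 107.9 mol/min = 1ξ₁ + 2ξ₂.
Selectivity: 2ξ₁ / (1ξ₂) = 0.869 → ξ₁ = 0.4345 ξ₂.
Substitute: (1·0.4345 + 2) ξ₂ = 107.9 → ξ₂ = 44.34 mol/min, ξ₁ = 19.26 mol/min.
Outlet amounts (n = n₀ + Σ ν·ξ):
  U: 210 − 1(19.26) − 2(44.34) = 102.1
  P: 744 − 1(19.26) − 1(44.34) = 680.4
  V: 0 + 2(19.26) = 38.53
  Q: 0 + 1(44.34) = 44.34
Total out = 865.3 mol/min; y_V = 38.53 / 865.3 = 0.04453.

0.0445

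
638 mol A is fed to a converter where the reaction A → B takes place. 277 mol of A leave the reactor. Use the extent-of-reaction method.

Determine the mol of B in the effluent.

For A: n = n₀ − 1ξ → 277 = 638 − 1ξ, giving ξ = 361 mol.
Outlet amounts (n = n₀ + ν ξ):
  A: 638 − 1(361) = 277
  B: 0 + 1(361) = 361

361 mol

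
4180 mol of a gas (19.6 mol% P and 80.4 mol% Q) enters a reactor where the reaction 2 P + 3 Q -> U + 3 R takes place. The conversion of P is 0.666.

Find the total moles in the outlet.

3910 mol

P reacted = 0.666 × 819.3 = 545.6 mol; ν_P = −2, so ξ = 545.6/2 = 272.8 mol.
Outlet amounts (n = n₀ + ν ξ):
  P: 819.3 − 2(272.8) = 273.6
  Q: 3361 − 3(272.8) = 2542
  U: 0 + 1(272.8) = 272.8
  R: 0 + 3(272.8) = 818.5
Total out = 273.6 + 2542 + 272.8 + 818.5 = 3907 mol.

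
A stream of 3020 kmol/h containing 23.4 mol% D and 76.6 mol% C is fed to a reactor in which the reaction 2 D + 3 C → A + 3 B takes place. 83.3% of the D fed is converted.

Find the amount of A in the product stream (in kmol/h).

294 kmol/h

D reacted = 0.833 × 706.7 = 588.7 kmol/h; ν_D = −2, so ξ = 588.7/2 = 294.3 kmol/h.
Outlet amounts (n = n₀ + ν ξ):
  D: 706.7 − 2(294.3) = 118
  C: 2313 − 3(294.3) = 1430
  A: 0 + 1(294.3) = 294.3
  B: 0 + 3(294.3) = 883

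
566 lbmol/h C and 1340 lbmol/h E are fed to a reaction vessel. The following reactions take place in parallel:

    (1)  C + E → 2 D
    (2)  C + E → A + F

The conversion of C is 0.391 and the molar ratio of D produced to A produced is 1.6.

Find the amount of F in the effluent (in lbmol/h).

123 lbmol/h

Conversion of C: C consumed = 0.391 × 566 = 221.3 lbmol/h = 1ξ₁ + 1ξ₂.
Selectivity: 2ξ₁ / (1ξ₂) = 1.6 → ξ₁ = 0.8 ξ₂.
Substitute: (1·0.8 + 1) ξ₂ = 221.3 → ξ₂ = 122.9 lbmol/h, ξ₁ = 98.36 lbmol/h.
Outlet amounts (n = n₀ + Σ ν·ξ):
  C: 566 − 1(98.36) − 1(122.9) = 344.7
  E: 1340 − 1(98.36) − 1(122.9) = 1119
  D: 0 + 2(98.36) = 196.7
  A: 0 + 1(122.9) = 122.9
  F: 0 + 1(122.9) = 122.9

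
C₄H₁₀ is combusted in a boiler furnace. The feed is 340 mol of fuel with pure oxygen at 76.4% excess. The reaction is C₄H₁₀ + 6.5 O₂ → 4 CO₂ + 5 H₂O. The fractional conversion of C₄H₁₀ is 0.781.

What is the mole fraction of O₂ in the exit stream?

Stoichiometric O₂ = 6.5 × 340 = 2210 mol; O₂ fed = 2210 × 1.764 = 3898 mol.
Fuel reacted = 0.781 × 340 → ξ = 265.5 mol.
Outlet (n = n₀ + ν ξ):
  C₄H₁₀: 340 − 1(265.5) = 74.46
  O₂: 3898 − 6.5(265.5) = 2172
  CO₂: 0 + 4(265.5) = 1062
  H₂O: 0 + 5(265.5) = 1328
Total out = 4637 mol; y_O₂ = 2172 / 4637 = 0.4685.

0.469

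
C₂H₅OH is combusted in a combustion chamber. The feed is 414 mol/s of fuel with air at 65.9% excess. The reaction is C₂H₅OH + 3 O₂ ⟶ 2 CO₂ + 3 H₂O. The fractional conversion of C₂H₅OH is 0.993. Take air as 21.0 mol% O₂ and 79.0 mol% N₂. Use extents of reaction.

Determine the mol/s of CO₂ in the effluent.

822 mol/s

Stoichiometric O₂ = 3 × 414 = 1242 mol/s; O₂ fed = 1242 × 1.659 = 2060 mol/s.
N₂ fed = 2060 × 79/21 = 7751 mol/s.
Fuel reacted = 0.993 × 414 → ξ = 411.1 mol/s.
Outlet (n = n₀ + ν ξ):
  C₂H₅OH: 414 − 1(411.1) = 2.898
  O₂: 2060 − 3(411.1) = 827.2
  N₂: 7751 (inert)
  CO₂: 0 + 2(411.1) = 822.2
  H₂O: 0 + 3(411.1) = 1233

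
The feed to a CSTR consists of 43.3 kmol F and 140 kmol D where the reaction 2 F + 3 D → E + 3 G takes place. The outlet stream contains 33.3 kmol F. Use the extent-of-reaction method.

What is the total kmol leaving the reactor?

178 kmol

For F: n = n₀ − 2ξ → 33.3 = 43.3 − 2ξ, giving ξ = 5 kmol.
Outlet amounts (n = n₀ + ν ξ):
  F: 43.3 − 2(5) = 33.3
  D: 140 − 3(5) = 125
  E: 0 + 1(5) = 5
  G: 0 + 3(5) = 15
Total out = 33.3 + 125 + 5 + 15 = 178.3 kmol.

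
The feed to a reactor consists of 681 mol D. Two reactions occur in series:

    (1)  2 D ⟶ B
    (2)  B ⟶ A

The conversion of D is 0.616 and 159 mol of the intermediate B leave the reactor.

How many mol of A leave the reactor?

Conversion of D: D consumed = 2ξ₁ = 0.616 × 681 → ξ₁ = 209.7 mol.
B balance: n_B = 0 + 1ξ₁ − 1ξ₂ = 159 → ξ₂ = (1·209.7 − 159)/1 = 50.75 mol.
Outlet amounts (n = n₀ + Σ ν·ξ):
  D: 681 − 2(209.7) = 261.5
  B: 0 + 1(209.7) − 1(50.75) = 159
  A: 0 + 1(50.75) = 50.75

50.7 mol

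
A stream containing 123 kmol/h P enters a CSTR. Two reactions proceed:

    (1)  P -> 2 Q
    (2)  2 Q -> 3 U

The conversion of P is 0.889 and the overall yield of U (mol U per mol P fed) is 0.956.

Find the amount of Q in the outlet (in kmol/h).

Conversion of P: P consumed = 1ξ₁ = 0.889 × 123 → ξ₁ = 109.3 kmol/h.
Yield of U: 3ξ₂ / 123 = 0.956 → ξ₂ = 39.2 kmol/h.
Outlet amounts (n = n₀ + Σ ν·ξ):
  P: 123 − 1(109.3) = 13.65
  Q: 0 + 2(109.3) − 2(39.2) = 140.3
  U: 0 + 3(39.2) = 117.6

140 kmol/h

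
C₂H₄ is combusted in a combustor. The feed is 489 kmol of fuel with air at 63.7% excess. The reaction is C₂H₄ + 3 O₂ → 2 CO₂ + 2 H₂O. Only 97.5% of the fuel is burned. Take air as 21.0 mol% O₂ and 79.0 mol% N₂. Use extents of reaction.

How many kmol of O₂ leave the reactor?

Stoichiometric O₂ = 3 × 489 = 1467 kmol; O₂ fed = 1467 × 1.637 = 2401 kmol.
N₂ fed = 2401 × 79/21 = 9034 kmol.
Fuel reacted = 0.975 × 489 → ξ = 476.8 kmol.
Outlet (n = n₀ + ν ξ):
  C₂H₄: 489 − 1(476.8) = 12.23
  O₂: 2401 − 3(476.8) = 971.2
  N₂: 9034 (inert)
  CO₂: 0 + 2(476.8) = 953.5
  H₂O: 0 + 2(476.8) = 953.5

971 kmol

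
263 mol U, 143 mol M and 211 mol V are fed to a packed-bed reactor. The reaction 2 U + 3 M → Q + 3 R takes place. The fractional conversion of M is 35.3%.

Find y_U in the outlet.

0.382

M reacted = 0.353 × 143 = 50.48 mol; ν_M = −3, so ξ = 50.48/3 = 16.83 mol.
Outlet amounts (n = n₀ + ν ξ):
  U: 263 − 2(16.83) = 229.3
  M: 143 − 3(16.83) = 92.52
  Q: 0 + 1(16.83) = 16.83
  R: 0 + 3(16.83) = 50.48
  V: 211 (inert)
Total out = 600.2 mol; y_U = 229.3 / 600.2 = 0.3821.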